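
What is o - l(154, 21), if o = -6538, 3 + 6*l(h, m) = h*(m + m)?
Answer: -15231/2 ≈ -7615.5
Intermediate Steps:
l(h, m) = -1/2 + h*m/3 (l(h, m) = -1/2 + (h*(m + m))/6 = -1/2 + (h*(2*m))/6 = -1/2 + (2*h*m)/6 = -1/2 + h*m/3)
o - l(154, 21) = -6538 - (-1/2 + (1/3)*154*21) = -6538 - (-1/2 + 1078) = -6538 - 1*2155/2 = -6538 - 2155/2 = -15231/2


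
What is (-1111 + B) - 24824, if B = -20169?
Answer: -46104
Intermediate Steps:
(-1111 + B) - 24824 = (-1111 - 20169) - 24824 = -21280 - 24824 = -46104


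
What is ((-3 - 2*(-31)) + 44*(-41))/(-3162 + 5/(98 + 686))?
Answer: 1368080/2479003 ≈ 0.55187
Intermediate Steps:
((-3 - 2*(-31)) + 44*(-41))/(-3162 + 5/(98 + 686)) = ((-3 + 62) - 1804)/(-3162 + 5/784) = (59 - 1804)/(-3162 + (1/784)*5) = -1745/(-3162 + 5/784) = -1745/(-2479003/784) = -1745*(-784/2479003) = 1368080/2479003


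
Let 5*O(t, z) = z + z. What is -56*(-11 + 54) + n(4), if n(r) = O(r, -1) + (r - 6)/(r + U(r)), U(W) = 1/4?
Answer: -204754/85 ≈ -2408.9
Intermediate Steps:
O(t, z) = 2*z/5 (O(t, z) = (z + z)/5 = (2*z)/5 = 2*z/5)
U(W) = 1/4 (U(W) = 1*(1/4) = 1/4)
n(r) = -2/5 + (-6 + r)/(1/4 + r) (n(r) = (2/5)*(-1) + (r - 6)/(r + 1/4) = -2/5 + (-6 + r)/(1/4 + r))
-56*(-11 + 54) + n(4) = -56*(-11 + 54) + 2*(-61 + 6*4)/(5*(1 + 4*4)) = -56*43 + 2*(-61 + 24)/(5*(1 + 16)) = -2408 + (2/5)*(-37)/17 = -2408 + (2/5)*(1/17)*(-37) = -2408 - 74/85 = -204754/85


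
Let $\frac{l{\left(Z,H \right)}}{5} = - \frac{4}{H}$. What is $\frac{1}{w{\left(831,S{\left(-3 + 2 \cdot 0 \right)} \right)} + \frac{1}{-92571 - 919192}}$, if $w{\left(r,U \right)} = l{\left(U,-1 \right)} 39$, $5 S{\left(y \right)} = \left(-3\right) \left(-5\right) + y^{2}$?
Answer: $\frac{1011763}{789175139} \approx 0.0012821$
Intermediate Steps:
$l{\left(Z,H \right)} = - \frac{20}{H}$ ($l{\left(Z,H \right)} = 5 \left(- \frac{4}{H}\right) = - \frac{20}{H}$)
$S{\left(y \right)} = 3 + \frac{y^{2}}{5}$ ($S{\left(y \right)} = \frac{\left(-3\right) \left(-5\right) + y^{2}}{5} = \frac{15 + y^{2}}{5} = 3 + \frac{y^{2}}{5}$)
$w{\left(r,U \right)} = 780$ ($w{\left(r,U \right)} = - \frac{20}{-1} \cdot 39 = \left(-20\right) \left(-1\right) 39 = 20 \cdot 39 = 780$)
$\frac{1}{w{\left(831,S{\left(-3 + 2 \cdot 0 \right)} \right)} + \frac{1}{-92571 - 919192}} = \frac{1}{780 + \frac{1}{-92571 - 919192}} = \frac{1}{780 + \frac{1}{-1011763}} = \frac{1}{780 - \frac{1}{1011763}} = \frac{1}{\frac{789175139}{1011763}} = \frac{1011763}{789175139}$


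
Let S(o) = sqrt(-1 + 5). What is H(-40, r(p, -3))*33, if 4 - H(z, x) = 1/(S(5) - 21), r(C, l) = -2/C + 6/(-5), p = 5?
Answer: 2541/19 ≈ 133.74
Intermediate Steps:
S(o) = 2 (S(o) = sqrt(4) = 2)
r(C, l) = -6/5 - 2/C (r(C, l) = -2/C + 6*(-1/5) = -2/C - 6/5 = -6/5 - 2/C)
H(z, x) = 77/19 (H(z, x) = 4 - 1/(2 - 21) = 4 - 1/(-19) = 4 - 1*(-1/19) = 4 + 1/19 = 77/19)
H(-40, r(p, -3))*33 = (77/19)*33 = 2541/19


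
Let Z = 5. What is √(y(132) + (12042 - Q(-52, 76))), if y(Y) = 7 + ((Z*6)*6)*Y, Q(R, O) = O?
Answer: √35733 ≈ 189.03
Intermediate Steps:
y(Y) = 7 + 180*Y (y(Y) = 7 + ((5*6)*6)*Y = 7 + (30*6)*Y = 7 + 180*Y)
√(y(132) + (12042 - Q(-52, 76))) = √((7 + 180*132) + (12042 - 1*76)) = √((7 + 23760) + (12042 - 76)) = √(23767 + 11966) = √35733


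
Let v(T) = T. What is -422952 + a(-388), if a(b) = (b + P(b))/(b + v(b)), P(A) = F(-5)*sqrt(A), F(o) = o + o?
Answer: -845903/2 + 5*I*sqrt(97)/194 ≈ -4.2295e+5 + 0.25384*I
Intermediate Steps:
F(o) = 2*o
P(A) = -10*sqrt(A) (P(A) = (2*(-5))*sqrt(A) = -10*sqrt(A))
a(b) = (b - 10*sqrt(b))/(2*b) (a(b) = (b - 10*sqrt(b))/(b + b) = (b - 10*sqrt(b))/((2*b)) = (b - 10*sqrt(b))*(1/(2*b)) = (b - 10*sqrt(b))/(2*b))
-422952 + a(-388) = -422952 + (1/2 - (-5)*I*sqrt(97)/194) = -422952 + (1/2 + 5*I*sqrt(97)/194) = -845903/2 + 5*I*sqrt(97)/194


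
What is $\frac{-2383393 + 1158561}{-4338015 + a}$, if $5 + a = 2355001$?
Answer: $\frac{1224832}{1983019} \approx 0.61766$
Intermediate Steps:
$a = 2354996$ ($a = -5 + 2355001 = 2354996$)
$\frac{-2383393 + 1158561}{-4338015 + a} = \frac{-2383393 + 1158561}{-4338015 + 2354996} = - \frac{1224832}{-1983019} = \left(-1224832\right) \left(- \frac{1}{1983019}\right) = \frac{1224832}{1983019}$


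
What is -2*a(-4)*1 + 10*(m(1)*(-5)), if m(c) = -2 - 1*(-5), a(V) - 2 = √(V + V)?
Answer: -154 - 4*I*√2 ≈ -154.0 - 5.6569*I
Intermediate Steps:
a(V) = 2 + √2*√V (a(V) = 2 + √(V + V) = 2 + √(2*V) = 2 + √2*√V)
m(c) = 3 (m(c) = -2 + 5 = 3)
-2*a(-4)*1 + 10*(m(1)*(-5)) = -2*(2 + √2*√(-4))*1 + 10*(3*(-5)) = -2*(2 + √2*(2*I))*1 + 10*(-15) = -2*(2 + 2*I*√2)*1 - 150 = (-4 - 4*I*√2)*1 - 150 = (-4 - 4*I*√2) - 150 = -154 - 4*I*√2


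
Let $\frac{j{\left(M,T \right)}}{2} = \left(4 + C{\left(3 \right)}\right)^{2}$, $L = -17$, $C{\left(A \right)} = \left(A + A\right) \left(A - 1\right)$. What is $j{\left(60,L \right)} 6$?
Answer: $3072$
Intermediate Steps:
$C{\left(A \right)} = 2 A \left(-1 + A\right)$
$j{\left(M,T \right)} = 512$ ($j{\left(M,T \right)} = 2 \left(4 + 2 \cdot 3 \left(-1 + 3\right)\right)^{2} = 2 \left(4 + 2 \cdot 3 \cdot 2\right)^{2} = 2 \left(4 + 12\right)^{2} = 2 \cdot 16^{2} = 2 \cdot 256 = 512$)
$j{\left(60,L \right)} 6 = 512 \cdot 6 = 3072$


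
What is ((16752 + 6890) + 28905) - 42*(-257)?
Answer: 63341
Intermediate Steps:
((16752 + 6890) + 28905) - 42*(-257) = (23642 + 28905) + 10794 = 52547 + 10794 = 63341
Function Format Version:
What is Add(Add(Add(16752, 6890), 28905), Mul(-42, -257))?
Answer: 63341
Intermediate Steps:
Add(Add(Add(16752, 6890), 28905), Mul(-42, -257)) = Add(Add(23642, 28905), 10794) = Add(52547, 10794) = 63341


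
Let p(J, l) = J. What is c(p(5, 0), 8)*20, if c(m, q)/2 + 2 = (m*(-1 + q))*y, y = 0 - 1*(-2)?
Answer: 2720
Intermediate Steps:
y = 2 (y = 0 + 2 = 2)
c(m, q) = -4 + 4*m*(-1 + q) (c(m, q) = -4 + 2*((m*(-1 + q))*2) = -4 + 2*(2*m*(-1 + q)) = -4 + 4*m*(-1 + q))
c(p(5, 0), 8)*20 = (-4 - 4*5 + 4*5*8)*20 = (-4 - 20 + 160)*20 = 136*20 = 2720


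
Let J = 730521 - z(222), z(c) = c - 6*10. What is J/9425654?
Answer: 104337/1346522 ≈ 0.077486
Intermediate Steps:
z(c) = -60 + c (z(c) = c - 60 = -60 + c)
J = 730359 (J = 730521 - (-60 + 222) = 730521 - 1*162 = 730521 - 162 = 730359)
J/9425654 = 730359/9425654 = 730359*(1/9425654) = 104337/1346522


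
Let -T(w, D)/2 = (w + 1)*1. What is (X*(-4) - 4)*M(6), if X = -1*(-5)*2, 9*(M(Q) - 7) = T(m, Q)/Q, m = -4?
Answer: -2816/9 ≈ -312.89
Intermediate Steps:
T(w, D) = -2 - 2*w (T(w, D) = -2*(w + 1) = -2*(1 + w) = -2 - 2*w)
M(Q) = 7 + 2/(3*Q) (M(Q) = 7 + ((-2 - 2*(-4))/Q)/9 = 7 + ((-2 + 8)/Q)/9 = 7 + (6/Q)/9 = 7 + 2/(3*Q))
X = 10 (X = 5*2 = 10)
(X*(-4) - 4)*M(6) = (10*(-4) - 4)*(7 + (2/3)/6) = (-40 - 4)*(7 + (2/3)*(1/6)) = -44*(7 + 1/9) = -44*64/9 = -2816/9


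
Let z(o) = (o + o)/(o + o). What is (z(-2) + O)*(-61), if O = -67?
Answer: 4026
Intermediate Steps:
z(o) = 1 (z(o) = (2*o)/((2*o)) = (2*o)*(1/(2*o)) = 1)
(z(-2) + O)*(-61) = (1 - 67)*(-61) = -66*(-61) = 4026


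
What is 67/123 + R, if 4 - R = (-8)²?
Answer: -7313/123 ≈ -59.455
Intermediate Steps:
R = -60 (R = 4 - 1*(-8)² = 4 - 1*64 = 4 - 64 = -60)
67/123 + R = 67/123 - 60 = -7313/123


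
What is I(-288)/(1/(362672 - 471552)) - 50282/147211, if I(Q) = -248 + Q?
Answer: 8591186802198/147211 ≈ 5.8360e+7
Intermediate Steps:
I(-288)/(1/(362672 - 471552)) - 50282/147211 = (-248 - 288)/(1/(362672 - 471552)) - 50282/147211 = -536/(1/(-108880)) - 50282*1/147211 = -536/(-1/108880) - 50282/147211 = -536*(-108880) - 50282/147211 = 58359680 - 50282/147211 = 8591186802198/147211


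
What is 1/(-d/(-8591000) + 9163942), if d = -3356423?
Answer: 8591000/78727422365577 ≈ 1.0912e-7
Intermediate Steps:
1/(-d/(-8591000) + 9163942) = 1/(-(-3356423)/(-8591000) + 9163942) = 1/(-(-3356423)*(-1)/8591000 + 9163942) = 1/(-1*3356423/8591000 + 9163942) = 1/(-3356423/8591000 + 9163942) = 1/(78727422365577/8591000) = 8591000/78727422365577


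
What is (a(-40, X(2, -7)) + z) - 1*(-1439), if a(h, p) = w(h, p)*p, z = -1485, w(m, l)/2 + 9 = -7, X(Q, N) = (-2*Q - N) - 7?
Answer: 82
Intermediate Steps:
X(Q, N) = -7 - N - 2*Q (X(Q, N) = (-N - 2*Q) - 7 = -7 - N - 2*Q)
w(m, l) = -32 (w(m, l) = -18 + 2*(-7) = -18 - 14 = -32)
a(h, p) = -32*p
(a(-40, X(2, -7)) + z) - 1*(-1439) = (-32*(-7 - 1*(-7) - 2*2) - 1485) - 1*(-1439) = (-32*(-7 + 7 - 4) - 1485) + 1439 = (-32*(-4) - 1485) + 1439 = (128 - 1485) + 1439 = -1357 + 1439 = 82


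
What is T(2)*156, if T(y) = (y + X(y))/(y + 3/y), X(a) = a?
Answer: 1248/7 ≈ 178.29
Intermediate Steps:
T(y) = 2*y/(y + 3/y) (T(y) = (y + y)/(y + 3/y) = (2*y)/(y + 3/y) = 2*y/(y + 3/y))
T(2)*156 = (2*2²/(3 + 2²))*156 = (2*4/(3 + 4))*156 = (2*4/7)*156 = (2*4*(⅐))*156 = (8/7)*156 = 1248/7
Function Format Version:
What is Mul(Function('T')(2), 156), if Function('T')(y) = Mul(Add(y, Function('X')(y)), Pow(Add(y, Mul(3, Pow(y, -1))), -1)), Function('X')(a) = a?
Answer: Rational(1248, 7) ≈ 178.29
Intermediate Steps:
Function('T')(y) = Mul(2, y, Pow(Add(y, Mul(3, Pow(y, -1))), -1)) (Function('T')(y) = Mul(Add(y, y), Pow(Add(y, Mul(3, Pow(y, -1))), -1)) = Mul(Mul(2, y), Pow(Add(y, Mul(3, Pow(y, -1))), -1)) = Mul(2, y, Pow(Add(y, Mul(3, Pow(y, -1))), -1)))
Mul(Function('T')(2), 156) = Mul(Mul(2, Pow(2, 2), Pow(Add(3, Pow(2, 2)), -1)), 156) = Mul(Mul(2, 4, Pow(Add(3, 4), -1)), 156) = Mul(Mul(2, 4, Pow(7, -1)), 156) = Mul(Mul(2, 4, Rational(1, 7)), 156) = Mul(Rational(8, 7), 156) = Rational(1248, 7)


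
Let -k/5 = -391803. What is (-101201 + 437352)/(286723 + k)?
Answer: 336151/2245738 ≈ 0.14968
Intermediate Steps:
k = 1959015 (k = -5*(-391803) = 1959015)
(-101201 + 437352)/(286723 + k) = (-101201 + 437352)/(286723 + 1959015) = 336151/2245738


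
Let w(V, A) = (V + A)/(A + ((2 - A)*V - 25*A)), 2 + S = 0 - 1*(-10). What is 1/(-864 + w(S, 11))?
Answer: -336/290323 ≈ -0.0011573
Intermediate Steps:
S = 8 (S = -2 + (0 - 1*(-10)) = -2 + (0 + 10) = -2 + 10 = 8)
w(V, A) = (A + V)/(-24*A + V*(2 - A)) (w(V, A) = (A + V)/(A + (V*(2 - A) - 25*A)) = (A + V)/(A + (-25*A + V*(2 - A))) = (A + V)/(-24*A + V*(2 - A)))
1/(-864 + w(S, 11)) = 1/(-864 + (-1*11 - 1*8)/(-2*8 + 24*11 + 11*8)) = 1/(-864 + (-11 - 8)/(-16 + 264 + 88)) = 1/(-864 - 19/336) = 1/(-290323/336) = -336/290323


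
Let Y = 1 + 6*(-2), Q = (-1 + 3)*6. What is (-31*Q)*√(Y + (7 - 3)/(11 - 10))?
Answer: -372*I*√7 ≈ -984.22*I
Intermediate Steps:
Q = 12 (Q = 2*6 = 12)
Y = -11 (Y = 1 - 12 = -11)
(-31*Q)*√(Y + (7 - 3)/(11 - 10)) = (-31*12)*√(-11 + (7 - 3)/(11 - 10)) = -372*√(-11 + 4/1) = -372*√(-11 + 4*1) = -372*√(-11 + 4) = -372*I*√7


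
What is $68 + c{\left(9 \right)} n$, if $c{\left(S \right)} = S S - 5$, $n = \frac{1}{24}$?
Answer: $\frac{427}{6} \approx 71.167$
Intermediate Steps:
$n = \frac{1}{24} \approx 0.041667$
$c{\left(S \right)} = -5 + S^{2}$ ($c{\left(S \right)} = S^{2} - 5 = -5 + S^{2}$)
$68 + c{\left(9 \right)} n = 68 + \left(-5 + 9^{2}\right) \frac{1}{24} = 68 + \left(-5 + 81\right) \frac{1}{24} = 68 + 76 \cdot \frac{1}{24} = 68 + \frac{19}{6} = \frac{427}{6}$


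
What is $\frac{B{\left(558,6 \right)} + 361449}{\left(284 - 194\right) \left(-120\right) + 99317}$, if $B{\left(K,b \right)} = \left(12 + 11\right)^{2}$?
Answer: $\frac{361978}{88517} \approx 4.0894$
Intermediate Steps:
$B{\left(K,b \right)} = 529$ ($B{\left(K,b \right)} = 23^{2} = 529$)
$\frac{B{\left(558,6 \right)} + 361449}{\left(284 - 194\right) \left(-120\right) + 99317} = \frac{529 + 361449}{\left(284 - 194\right) \left(-120\right) + 99317} = \frac{361978}{90 \left(-120\right) + 99317} = \frac{361978}{-10800 + 99317} = \frac{361978}{88517}$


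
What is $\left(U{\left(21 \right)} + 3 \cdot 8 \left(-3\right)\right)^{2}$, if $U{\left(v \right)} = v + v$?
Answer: $900$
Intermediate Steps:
$U{\left(v \right)} = 2 v$
$\left(U{\left(21 \right)} + 3 \cdot 8 \left(-3\right)\right)^{2} = \left(2 \cdot 21 + 3 \cdot 8 \left(-3\right)\right)^{2} = \left(42 + 24 \left(-3\right)\right)^{2} = \left(42 - 72\right)^{2} = \left(-30\right)^{2} = 900$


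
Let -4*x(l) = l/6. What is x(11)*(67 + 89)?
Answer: -143/2 ≈ -71.500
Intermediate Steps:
x(l) = -l/24 (x(l) = -l/(4*6) = -l/24)
x(11)*(67 + 89) = (-1/24*11)*(67 + 89) = -11/24*156 = -143/2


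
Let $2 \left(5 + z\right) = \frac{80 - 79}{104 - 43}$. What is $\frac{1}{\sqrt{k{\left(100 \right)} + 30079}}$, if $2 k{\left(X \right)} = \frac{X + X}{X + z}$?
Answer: $\frac{\sqrt{4041293591399}}{348657889} \approx 0.0057658$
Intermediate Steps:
$z = - \frac{609}{122}$ ($z = -5 + \frac{\left(80 - 79\right) \frac{1}{104 - 43}}{2} = -5 + \frac{1 \cdot \frac{1}{61}}{2} = -5 + \frac{1}{2} \cdot \frac{1}{61} = -5 + \frac{1}{122} = - \frac{609}{122} \approx -4.9918$)
$k{\left(X \right)} = \frac{X}{- \frac{609}{122} + X}$ ($k{\left(X \right)} = \frac{\left(X + X\right) \frac{1}{X - \frac{609}{122}}}{2} = \frac{2 X \frac{1}{- \frac{609}{122} + X}}{2} = \frac{X}{- \frac{609}{122} + X}$)
$\frac{1}{\sqrt{k{\left(100 \right)} + 30079}} = \frac{1}{\sqrt{122 \cdot 100 \frac{1}{-609 + 122 \cdot 100} + 30079}} = \frac{1}{\sqrt{122 \cdot 100 \frac{1}{-609 + 12200} + 30079}} = \frac{1}{\sqrt{122 \cdot 100 \cdot \frac{1}{11591} + 30079}} = \frac{1}{\sqrt{\frac{12200}{11591} + 30079}} = \frac{1}{\sqrt{\frac{348657889}{11591}}} = \frac{1}{\frac{1}{11591} \sqrt{4041293591399}} = \frac{\sqrt{4041293591399}}{348657889}$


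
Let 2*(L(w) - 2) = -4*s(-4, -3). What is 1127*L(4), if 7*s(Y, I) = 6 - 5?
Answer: 1932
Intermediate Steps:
s(Y, I) = ⅐ (s(Y, I) = (6 - 5)/7 = (⅐)*1 = ⅐)
L(w) = 12/7 (L(w) = 2 + (-4*⅐)/2 = 2 + (½)*(-4/7) = 2 - 2/7 = 12/7)
1127*L(4) = 1127*(12/7) = 1932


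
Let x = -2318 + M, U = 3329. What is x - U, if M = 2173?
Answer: -3474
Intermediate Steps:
x = -145 (x = -2318 + 2173 = -145)
x - U = -145 - 1*3329 = -145 - 3329 = -3474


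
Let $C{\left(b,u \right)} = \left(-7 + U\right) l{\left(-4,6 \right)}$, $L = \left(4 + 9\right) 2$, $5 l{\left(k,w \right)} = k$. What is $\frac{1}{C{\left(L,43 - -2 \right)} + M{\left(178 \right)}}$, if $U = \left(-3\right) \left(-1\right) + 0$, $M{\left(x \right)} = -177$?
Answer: $- \frac{5}{869} \approx -0.0057537$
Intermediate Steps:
$l{\left(k,w \right)} = \frac{k}{5}$
$U = 3$ ($U = 3 + 0 = 3$)
$L = 26$ ($L = 13 \cdot 2 = 26$)
$C{\left(b,u \right)} = \frac{16}{5}$ ($C{\left(b,u \right)} = \left(-7 + 3\right) \frac{1}{5} \left(-4\right) = \left(-4\right) \left(- \frac{4}{5}\right) = \frac{16}{5}$)
$\frac{1}{C{\left(L,43 - -2 \right)} + M{\left(178 \right)}} = \frac{1}{\frac{16}{5} - 177} = \frac{1}{- \frac{869}{5}} = - \frac{5}{869}$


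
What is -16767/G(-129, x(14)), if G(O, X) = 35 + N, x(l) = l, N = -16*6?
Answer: 16767/61 ≈ 274.87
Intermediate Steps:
N = -96
G(O, X) = -61 (G(O, X) = 35 - 96 = -61)
-16767/G(-129, x(14)) = -16767/(-61) = -16767*(-1/61) = 16767/61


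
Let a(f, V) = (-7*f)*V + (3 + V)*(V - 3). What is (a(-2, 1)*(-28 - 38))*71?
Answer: -28116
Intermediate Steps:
a(f, V) = (-3 + V)*(3 + V) - 7*V*f (a(f, V) = -7*V*f + (3 + V)*(-3 + V) = -7*V*f + (-3 + V)*(3 + V) = (-3 + V)*(3 + V) - 7*V*f)
(a(-2, 1)*(-28 - 38))*71 = ((-9 + 1² - 7*1*(-2))*(-28 - 38))*71 = ((-9 + 1 + 14)*(-66))*71 = (6*(-66))*71 = -396*71 = -28116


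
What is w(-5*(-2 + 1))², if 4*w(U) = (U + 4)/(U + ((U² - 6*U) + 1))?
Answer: 81/16 ≈ 5.0625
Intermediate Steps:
w(U) = (4 + U)/(4*(1 + U² - 5*U)) (w(U) = ((U + 4)/(U + ((U² - 6*U) + 1)))/4 = ((4 + U)/(U + (1 + U² - 6*U)))/4 = ((4 + U)/(1 + U² - 5*U))/4 = (4 + U)/(4*(1 + U² - 5*U)))
w(-5*(-2 + 1))² = ((4 - 5*(-2 + 1))/(4*(1 + (-5*(-2 + 1))² - (-25)*(-2 + 1))))² = ((4 - 5*(-1))/(4*(1 + (-5*(-1))² - (-25)*(-1))))² = ((4 + 5)/(4*(1 + 5² - 5*5)))² = ((¼)*9/(1 + 25 - 25))² = ((¼)*9/1)² = ((¼)*1*9)² = (9/4)² = 81/16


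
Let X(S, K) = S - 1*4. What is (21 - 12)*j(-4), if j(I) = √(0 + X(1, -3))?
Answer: 9*I*√3 ≈ 15.588*I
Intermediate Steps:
X(S, K) = -4 + S (X(S, K) = S - 4 = -4 + S)
j(I) = I*√3 (j(I) = √(0 + (-4 + 1)) = √(0 - 3) = √(-3) = I*√3)
(21 - 12)*j(-4) = (21 - 12)*(I*√3) = 9*(I*√3) = 9*I*√3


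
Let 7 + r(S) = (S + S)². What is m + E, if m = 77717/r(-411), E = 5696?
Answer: 3848733909/675677 ≈ 5696.1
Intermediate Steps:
r(S) = -7 + 4*S² (r(S) = -7 + (S + S)² = -7 + (2*S)² = -7 + 4*S²)
m = 77717/675677 (m = 77717/(-7 + 4*(-411)²) = 77717/(-7 + 4*168921) = 77717/(-7 + 675684) = 77717/675677 ≈ 0.11502)
m + E = 77717/675677 + 5696 = 3848733909/675677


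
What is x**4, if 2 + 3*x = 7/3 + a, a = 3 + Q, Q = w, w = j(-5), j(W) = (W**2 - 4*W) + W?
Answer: 285610000/6561 ≈ 43532.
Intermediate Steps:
j(W) = W**2 - 3*W
w = 40 (w = -5*(-3 - 5) = -5*(-8) = 40)
Q = 40
a = 43 (a = 3 + 40 = 43)
x = 130/9 (x = -2/3 + (7/3 + 43)/3 = -2/3 + (1/3)*(136/3) = -2/3 + 136/9 = 130/9 ≈ 14.444)
x**4 = (130/9)**4 = 285610000/6561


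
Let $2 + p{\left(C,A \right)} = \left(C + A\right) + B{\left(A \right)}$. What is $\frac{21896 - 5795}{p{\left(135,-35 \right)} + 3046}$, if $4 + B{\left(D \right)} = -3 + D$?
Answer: $\frac{5367}{1034} \approx 5.1905$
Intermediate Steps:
$B{\left(D \right)} = -7 + D$ ($B{\left(D \right)} = -4 + \left(-3 + D\right) = -7 + D$)
$p{\left(C,A \right)} = -9 + C + 2 A$ ($p{\left(C,A \right)} = -2 + \left(\left(C + A\right) + \left(-7 + A\right)\right) = -2 + \left(\left(A + C\right) + \left(-7 + A\right)\right) = -2 + \left(-7 + C + 2 A\right) = -9 + C + 2 A$)
$\frac{21896 - 5795}{p{\left(135,-35 \right)} + 3046} = \frac{21896 - 5795}{\left(-9 + 135 + 2 \left(-35\right)\right) + 3046} = \frac{16101}{\left(-9 + 135 - 70\right) + 3046} = \frac{16101}{56 + 3046} = \frac{16101}{3102} = 16101 \cdot \frac{1}{3102} = \frac{5367}{1034}$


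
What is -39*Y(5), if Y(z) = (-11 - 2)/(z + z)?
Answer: 507/10 ≈ 50.700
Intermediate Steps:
Y(z) = -13/(2*z) (Y(z) = -13*1/(2*z) = -13/(2*z))
-39*Y(5) = -(-507)/(2*5) = -39*(-13/10) = 507/10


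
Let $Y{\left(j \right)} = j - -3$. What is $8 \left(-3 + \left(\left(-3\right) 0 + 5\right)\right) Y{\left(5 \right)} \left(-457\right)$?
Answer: $-58496$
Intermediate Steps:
$Y{\left(j \right)} = 3 + j$ ($Y{\left(j \right)} = j + 3 = 3 + j$)
$8 \left(-3 + \left(\left(-3\right) 0 + 5\right)\right) Y{\left(5 \right)} \left(-457\right) = 8 \left(-3 + \left(\left(-3\right) 0 + 5\right)\right) \left(3 + 5\right) \left(-457\right) = 8 \left(-3 + \left(0 + 5\right)\right) 8 \left(-457\right) = 8 \left(-3 + 5\right) 8 \left(-457\right) = 8 \cdot 2 \cdot 8 \left(-457\right) = 8 \cdot 16 \left(-457\right) = 128 \left(-457\right) = -58496$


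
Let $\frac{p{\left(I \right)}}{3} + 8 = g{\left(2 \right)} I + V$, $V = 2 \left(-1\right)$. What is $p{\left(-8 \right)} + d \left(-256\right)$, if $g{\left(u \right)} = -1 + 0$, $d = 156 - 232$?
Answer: $19450$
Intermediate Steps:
$V = -2$
$d = -76$
$g{\left(u \right)} = -1$
$p{\left(I \right)} = -30 - 3 I$ ($p{\left(I \right)} = -24 + 3 \left(- I - 2\right) = -24 + 3 \left(-2 - I\right) = -24 - \left(6 + 3 I\right) = -30 - 3 I$)
$p{\left(-8 \right)} + d \left(-256\right) = \left(-30 - -24\right) - -19456 = \left(-30 + 24\right) + 19456 = -6 + 19456 = 19450$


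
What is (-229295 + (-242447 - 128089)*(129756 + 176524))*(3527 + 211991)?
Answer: -24458705787229250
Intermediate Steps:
(-229295 + (-242447 - 128089)*(129756 + 176524))*(3527 + 211991) = (-229295 - 370536*306280)*215518 = (-229295 - 113487766080)*215518 = -113487995375*215518 = -24458705787229250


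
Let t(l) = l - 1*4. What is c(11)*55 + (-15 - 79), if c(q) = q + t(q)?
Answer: 896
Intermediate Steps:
t(l) = -4 + l (t(l) = l - 4 = -4 + l)
c(q) = -4 + 2*q (c(q) = q + (-4 + q) = -4 + 2*q)
c(11)*55 + (-15 - 79) = (-4 + 2*11)*55 + (-15 - 79) = (-4 + 22)*55 - 94 = 18*55 - 94 = 990 - 94 = 896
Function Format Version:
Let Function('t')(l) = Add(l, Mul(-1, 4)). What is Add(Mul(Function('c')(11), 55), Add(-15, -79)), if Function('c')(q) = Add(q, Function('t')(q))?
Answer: 896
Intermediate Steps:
Function('t')(l) = Add(-4, l) (Function('t')(l) = Add(l, -4) = Add(-4, l))
Function('c')(q) = Add(-4, Mul(2, q)) (Function('c')(q) = Add(q, Add(-4, q)) = Add(-4, Mul(2, q)))
Add(Mul(Function('c')(11), 55), Add(-15, -79)) = Add(Mul(Add(-4, Mul(2, 11)), 55), Add(-15, -79)) = Add(Mul(Add(-4, 22), 55), -94) = Add(Mul(18, 55), -94) = Add(990, -94) = 896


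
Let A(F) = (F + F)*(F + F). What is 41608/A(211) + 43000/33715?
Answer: 453021286/300205103 ≈ 1.5090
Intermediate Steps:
A(F) = 4*F² (A(F) = (2*F)*(2*F) = 4*F²)
41608/A(211) + 43000/33715 = 41608/((4*211²)) + 43000/33715 = 41608/((4*44521)) + 43000*(1/33715) = 41608/178084 + 8600/6743 = 41608*(1/178084) + 8600/6743 = 10402/44521 + 8600/6743 = 453021286/300205103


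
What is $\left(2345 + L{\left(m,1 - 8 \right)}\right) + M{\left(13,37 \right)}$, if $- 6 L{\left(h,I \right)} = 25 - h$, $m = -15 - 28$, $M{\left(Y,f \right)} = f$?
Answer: $\frac{7112}{3} \approx 2370.7$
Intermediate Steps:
$m = -43$ ($m = -15 - 28 = -43$)
$L{\left(h,I \right)} = - \frac{25}{6} + \frac{h}{6}$ ($L{\left(h,I \right)} = - \frac{25 - h}{6} = - \frac{25}{6} + \frac{h}{6}$)
$\left(2345 + L{\left(m,1 - 8 \right)}\right) + M{\left(13,37 \right)} = \left(2345 + \left(- \frac{25}{6} + \frac{1}{6} \left(-43\right)\right)\right) + 37 = \left(2345 - \frac{34}{3}\right) + 37 = \frac{7001}{3} + 37 = \frac{7112}{3}$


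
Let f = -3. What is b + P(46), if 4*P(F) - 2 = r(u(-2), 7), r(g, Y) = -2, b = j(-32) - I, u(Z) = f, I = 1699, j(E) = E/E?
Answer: -1698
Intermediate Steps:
j(E) = 1
u(Z) = -3
b = -1698 (b = 1 - 1*1699 = 1 - 1699 = -1698)
P(F) = 0 (P(F) = 1/2 + (1/4)*(-2) = 1/2 - 1/2 = 0)
b + P(46) = -1698 + 0 = -1698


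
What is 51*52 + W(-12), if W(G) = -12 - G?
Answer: 2652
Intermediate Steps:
51*52 + W(-12) = 51*52 + (-12 - 1*(-12)) = 2652 + (-12 + 12) = 2652 + 0 = 2652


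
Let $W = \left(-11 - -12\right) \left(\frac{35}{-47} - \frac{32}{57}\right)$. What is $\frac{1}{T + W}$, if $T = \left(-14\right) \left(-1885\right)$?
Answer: $\frac{2679}{70695311} \approx 3.7895 \cdot 10^{-5}$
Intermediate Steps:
$T = 26390$
$W = - \frac{3499}{2679}$ ($W = \left(-11 + 12\right) \left(35 \left(- \frac{1}{47}\right) - \frac{32}{57}\right) = 1 \left(- \frac{35}{47} - \frac{32}{57}\right) = 1 \left(- \frac{3499}{2679}\right) = - \frac{3499}{2679} \approx -1.3061$)
$\frac{1}{T + W} = \frac{1}{26390 - \frac{3499}{2679}} = \frac{1}{\frac{70695311}{2679}} = \frac{2679}{70695311}$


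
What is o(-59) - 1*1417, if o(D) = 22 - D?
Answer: -1336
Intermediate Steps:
o(-59) - 1*1417 = (22 - 1*(-59)) - 1*1417 = (22 + 59) - 1417 = 81 - 1417 = -1336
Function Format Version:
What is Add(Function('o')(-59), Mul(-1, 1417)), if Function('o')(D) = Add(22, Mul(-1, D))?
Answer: -1336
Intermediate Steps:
Add(Function('o')(-59), Mul(-1, 1417)) = Add(Add(22, Mul(-1, -59)), Mul(-1, 1417)) = Add(Add(22, 59), -1417) = Add(81, -1417) = -1336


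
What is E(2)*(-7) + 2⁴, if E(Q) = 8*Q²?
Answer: -208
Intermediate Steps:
E(2)*(-7) + 2⁴ = (8*2²)*(-7) + 2⁴ = (8*4)*(-7) + 16 = 32*(-7) + 16 = -224 + 16 = -208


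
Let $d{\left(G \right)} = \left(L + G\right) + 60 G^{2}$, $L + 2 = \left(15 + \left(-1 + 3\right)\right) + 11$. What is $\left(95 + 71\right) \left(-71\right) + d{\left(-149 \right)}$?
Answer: $1320151$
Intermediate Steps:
$L = 26$ ($L = -2 + \left(\left(15 + \left(-1 + 3\right)\right) + 11\right) = -2 + \left(\left(15 + 2\right) + 11\right) = -2 + \left(17 + 11\right) = -2 + 28 = 26$)
$d{\left(G \right)} = 26 + G + 60 G^{2}$ ($d{\left(G \right)} = \left(26 + G\right) + 60 G^{2} = 26 + G + 60 G^{2}$)
$\left(95 + 71\right) \left(-71\right) + d{\left(-149 \right)} = \left(95 + 71\right) \left(-71\right) + \left(26 - 149 + 60 \left(-149\right)^{2}\right) = 166 \left(-71\right) + \left(26 - 149 + 60 \cdot 22201\right) = -11786 + \left(26 - 149 + 1332060\right) = -11786 + 1331937 = 1320151$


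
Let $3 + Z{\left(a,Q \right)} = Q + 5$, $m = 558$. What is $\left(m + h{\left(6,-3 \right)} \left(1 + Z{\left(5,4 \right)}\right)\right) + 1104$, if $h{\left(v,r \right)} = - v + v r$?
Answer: $1494$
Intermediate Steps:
$Z{\left(a,Q \right)} = 2 + Q$ ($Z{\left(a,Q \right)} = -3 + \left(Q + 5\right) = -3 + \left(5 + Q\right) = 2 + Q$)
$h{\left(v,r \right)} = - v + r v$
$\left(m + h{\left(6,-3 \right)} \left(1 + Z{\left(5,4 \right)}\right)\right) + 1104 = \left(558 + 6 \left(-1 - 3\right) \left(1 + \left(2 + 4\right)\right)\right) + 1104 = \left(558 + 6 \left(-4\right) \left(1 + 6\right)\right) + 1104 = \left(558 - 168\right) + 1104 = 390 + 1104 = 1494$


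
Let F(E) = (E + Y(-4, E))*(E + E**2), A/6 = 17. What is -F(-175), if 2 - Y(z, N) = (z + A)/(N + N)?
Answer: 5259324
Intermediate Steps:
A = 102 (A = 6*17 = 102)
Y(z, N) = 2 - (102 + z)/(2*N) (Y(z, N) = 2 - (z + 102)/(N + N) = 2 - (102 + z)/(2*N))
F(E) = (E + E**2)*(E + (-98 + 4*E)/(2*E)) (F(E) = (E + (-102 - 1*(-4) + 4*E)/(2*E))*(E + E**2) = (E + (-102 + 4 + 4*E)/(2*E))*(E + E**2) = (E + (-98 + 4*E)/(2*E))*(E + E**2) = (E + E**2)*(E + (-98 + 4*E)/(2*E)))
-F(-175) = -(-49 + (-175)**3 - 47*(-175) + 3*(-175)**2) = -(-49 - 5359375 + 8225 + 3*30625) = -(-49 - 5359375 + 8225 + 91875) = -1*(-5259324) = 5259324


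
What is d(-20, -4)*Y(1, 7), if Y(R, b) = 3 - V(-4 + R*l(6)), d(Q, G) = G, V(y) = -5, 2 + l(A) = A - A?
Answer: -32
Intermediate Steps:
l(A) = -2 (l(A) = -2 + (A - A) = -2 + 0 = -2)
Y(R, b) = 8 (Y(R, b) = 3 - 1*(-5) = 3 + 5 = 8)
d(-20, -4)*Y(1, 7) = -4*8 = -32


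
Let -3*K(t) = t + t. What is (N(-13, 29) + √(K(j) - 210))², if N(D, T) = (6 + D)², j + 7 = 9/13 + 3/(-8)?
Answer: 342491/156 + 539*I*√10335/39 ≈ 2195.5 + 1405.0*I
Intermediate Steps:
j = -695/104 (j = -7 + (9/13 + 3/(-8)) = -7 + (9*(1/13) + 3*(-⅛)) = -7 + (9/13 - 3/8) = -7 + 33/104 = -695/104 ≈ -6.6827)
K(t) = -2*t/3 (K(t) = -(t + t)/3 = -2*t/3)
(N(-13, 29) + √(K(j) - 210))² = ((6 - 13)² + √(-⅔*(-695/104) - 210))² = ((-7)² + √(695/156 - 210))² = (49 + √(-32065/156))² = (49 + 11*I*√10335/78)²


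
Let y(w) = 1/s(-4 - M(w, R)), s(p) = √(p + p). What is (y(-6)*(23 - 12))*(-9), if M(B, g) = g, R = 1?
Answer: 99*I*√10/10 ≈ 31.307*I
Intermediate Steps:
s(p) = √2*√p (s(p) = √(2*p) = √2*√p)
y(w) = -I*√10/10 (y(w) = 1/(√2*√(-4 - 1*1)) = 1/(√2*√(-4 - 1)) = 1/(√2*√(-5)) = 1/(√2*(I*√5)) = 1/(I*√10) = -I*√10/10)
(y(-6)*(23 - 12))*(-9) = ((-I*√10/10)*(23 - 12))*(-9) = (-I*√10/10*11)*(-9) = -11*I*√10/10*(-9) = 99*I*√10/10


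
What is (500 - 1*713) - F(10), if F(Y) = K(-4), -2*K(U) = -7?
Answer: -433/2 ≈ -216.50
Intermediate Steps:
K(U) = 7/2 (K(U) = -1/2*(-7) = 7/2)
F(Y) = 7/2
(500 - 1*713) - F(10) = (500 - 1*713) - 1*7/2 = (500 - 713) - 7/2 = -213 - 7/2 = -433/2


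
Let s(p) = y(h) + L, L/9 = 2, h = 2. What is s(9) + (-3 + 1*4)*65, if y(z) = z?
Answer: 85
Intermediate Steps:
L = 18 (L = 9*2 = 18)
s(p) = 20 (s(p) = 2 + 18 = 20)
s(9) + (-3 + 1*4)*65 = 20 + (-3 + 1*4)*65 = 20 + (-3 + 4)*65 = 20 + 1*65 = 20 + 65 = 85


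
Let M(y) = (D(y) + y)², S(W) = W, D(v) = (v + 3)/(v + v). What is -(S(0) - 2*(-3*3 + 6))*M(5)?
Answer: -5046/25 ≈ -201.84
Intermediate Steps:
D(v) = (3 + v)/(2*v) (D(v) = (3 + v)/((2*v)) = (3 + v)*(1/(2*v)) = (3 + v)/(2*v))
M(y) = (y + (3 + y)/(2*y))² (M(y) = ((3 + y)/(2*y) + y)² = (y + (3 + y)/(2*y))²)
-(S(0) - 2*(-3*3 + 6))*M(5) = -(0 - 2*(-3*3 + 6))*(¼)*(3 + 5 + 2*5²)²/5² = -(0 - 2*(-9 + 6))*(¼)*(1/25)*(3 + 5 + 2*25)² = -(0 - 2*(-3))*(¼)*(1/25)*(3 + 5 + 50)² = -(0 + 6)*(¼)*(1/25)*58² = -6*(¼)*(1/25)*3364 = -6*841/25 = -1*5046/25 = -5046/25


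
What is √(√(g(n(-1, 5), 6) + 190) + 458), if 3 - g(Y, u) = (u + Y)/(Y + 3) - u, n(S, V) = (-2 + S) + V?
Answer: √(11450 + 5*√4935)/5 ≈ 21.727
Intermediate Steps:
n(S, V) = -2 + S + V
g(Y, u) = 3 + u - (Y + u)/(3 + Y) (g(Y, u) = 3 - ((u + Y)/(Y + 3) - u) = 3 - ((Y + u)/(3 + Y) - u) = 3 - (-u + (Y + u)/(3 + Y)) = 3 + (u - (Y + u)/(3 + Y)) = 3 + u - (Y + u)/(3 + Y))
√(√(g(n(-1, 5), 6) + 190) + 458) = √(√((9 + 2*(-2 - 1 + 5) + 2*6 + (-2 - 1 + 5)*6)/(3 + (-2 - 1 + 5)) + 190) + 458) = √(√((9 + 2*2 + 12 + 2*6)/(3 + 2) + 190) + 458) = √(√((9 + 4 + 12 + 12)/5 + 190) + 458) = √(√((⅕)*37 + 190) + 458) = √(√(37/5 + 190) + 458) = √(√(987/5) + 458) = √(√4935/5 + 458) = √(458 + √4935/5)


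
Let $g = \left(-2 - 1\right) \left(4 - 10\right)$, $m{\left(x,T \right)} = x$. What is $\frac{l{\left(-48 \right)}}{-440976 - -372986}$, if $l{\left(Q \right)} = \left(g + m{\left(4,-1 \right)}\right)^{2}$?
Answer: $- \frac{242}{33995} \approx -0.0071187$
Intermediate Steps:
$g = 18$ ($g = - 3 \left(4 - 10\right) = \left(-3\right) \left(-6\right) = 18$)
$l{\left(Q \right)} = 484$ ($l{\left(Q \right)} = \left(18 + 4\right)^{2} = 22^{2} = 484$)
$\frac{l{\left(-48 \right)}}{-440976 - -372986} = \frac{484}{-440976 - -372986} = \frac{484}{-440976 + 372986} = \frac{484}{-67990} = 484 \left(- \frac{1}{67990}\right) = - \frac{242}{33995}$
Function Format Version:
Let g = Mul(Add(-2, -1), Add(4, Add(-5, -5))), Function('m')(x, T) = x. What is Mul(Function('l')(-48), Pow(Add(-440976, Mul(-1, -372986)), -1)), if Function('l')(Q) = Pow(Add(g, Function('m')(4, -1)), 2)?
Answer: Rational(-242, 33995) ≈ -0.0071187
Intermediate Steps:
g = 18 (g = Mul(-3, Add(4, -10)) = Mul(-3, -6) = 18)
Function('l')(Q) = 484 (Function('l')(Q) = Pow(Add(18, 4), 2) = Pow(22, 2) = 484)
Mul(Function('l')(-48), Pow(Add(-440976, Mul(-1, -372986)), -1)) = Mul(484, Pow(Add(-440976, Mul(-1, -372986)), -1)) = Mul(484, Pow(Add(-440976, 372986), -1)) = Mul(484, Pow(-67990, -1)) = Mul(484, Rational(-1, 67990)) = Rational(-242, 33995)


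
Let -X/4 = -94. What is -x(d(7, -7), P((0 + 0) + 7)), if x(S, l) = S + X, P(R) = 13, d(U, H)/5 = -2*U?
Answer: -306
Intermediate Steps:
X = 376 (X = -4*(-94) = 376)
d(U, H) = -10*U (d(U, H) = 5*(-2*U) = -10*U)
x(S, l) = 376 + S (x(S, l) = S + 376 = 376 + S)
-x(d(7, -7), P((0 + 0) + 7)) = -(376 - 10*7) = -(376 - 70) = -1*306 = -306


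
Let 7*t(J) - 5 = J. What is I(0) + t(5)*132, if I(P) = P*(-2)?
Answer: 1320/7 ≈ 188.57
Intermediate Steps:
t(J) = 5/7 + J/7
I(P) = -2*P
I(0) + t(5)*132 = -2*0 + (5/7 + (⅐)*5)*132 = 0 + (5/7 + 5/7)*132 = 0 + (10/7)*132 = 0 + 1320/7 = 1320/7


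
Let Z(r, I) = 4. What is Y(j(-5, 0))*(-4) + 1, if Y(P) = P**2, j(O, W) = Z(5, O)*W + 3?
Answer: -35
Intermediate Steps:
j(O, W) = 3 + 4*W (j(O, W) = 4*W + 3 = 3 + 4*W)
Y(j(-5, 0))*(-4) + 1 = (3 + 4*0)**2*(-4) + 1 = (3 + 0)**2*(-4) + 1 = 3**2*(-4) + 1 = 9*(-4) + 1 = -36 + 1 = -35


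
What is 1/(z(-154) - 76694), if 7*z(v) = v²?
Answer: -1/73306 ≈ -1.3641e-5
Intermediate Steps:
z(v) = v²/7
1/(z(-154) - 76694) = 1/((⅐)*(-154)² - 76694) = 1/((⅐)*23716 - 76694) = 1/(3388 - 76694) = 1/(-73306) = -1/73306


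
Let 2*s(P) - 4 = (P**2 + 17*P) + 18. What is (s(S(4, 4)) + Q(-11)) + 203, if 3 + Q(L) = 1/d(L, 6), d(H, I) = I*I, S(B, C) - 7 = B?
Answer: 13141/36 ≈ 365.03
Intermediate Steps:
S(B, C) = 7 + B
d(H, I) = I**2
Q(L) = -107/36 (Q(L) = -3 + 1/(6**2) = -3 + 1/36 = -107/36)
s(P) = 11 + P**2/2 + 17*P/2 (s(P) = 2 + ((P**2 + 17*P) + 18)/2 = 2 + (18 + P**2 + 17*P)/2 = 2 + (9 + P**2/2 + 17*P/2) = 11 + P**2/2 + 17*P/2)
(s(S(4, 4)) + Q(-11)) + 203 = ((11 + (7 + 4)**2/2 + 17*(7 + 4)/2) - 107/36) + 203 = ((11 + (1/2)*11**2 + (17/2)*11) - 107/36) + 203 = ((11 + (1/2)*121 + 187/2) - 107/36) + 203 = ((11 + 121/2 + 187/2) - 107/36) + 203 = (165 - 107/36) + 203 = 5833/36 + 203 = 13141/36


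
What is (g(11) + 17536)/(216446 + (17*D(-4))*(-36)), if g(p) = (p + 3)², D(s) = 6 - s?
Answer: 8866/105163 ≈ 0.084307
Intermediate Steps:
g(p) = (3 + p)²
(g(11) + 17536)/(216446 + (17*D(-4))*(-36)) = ((3 + 11)² + 17536)/(216446 + (17*(6 - 1*(-4)))*(-36)) = (14² + 17536)/(216446 + (17*(6 + 4))*(-36)) = (196 + 17536)/(216446 + (17*10)*(-36)) = 17732/(216446 + 170*(-36)) = 17732/(216446 - 6120) = 17732/210326 = 17732*(1/210326) = 8866/105163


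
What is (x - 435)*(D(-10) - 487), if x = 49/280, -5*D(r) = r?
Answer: 1687121/8 ≈ 2.1089e+5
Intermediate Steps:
D(r) = -r/5
x = 7/40 (x = 49*(1/280) = 7/40 ≈ 0.17500)
(x - 435)*(D(-10) - 487) = (7/40 - 435)*(-⅕*(-10) - 487) = -17393*(2 - 487)/40 = -17393/40*(-485) = 1687121/8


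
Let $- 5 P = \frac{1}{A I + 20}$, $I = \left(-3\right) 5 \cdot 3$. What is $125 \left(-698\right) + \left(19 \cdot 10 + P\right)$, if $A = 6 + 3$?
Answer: $- \frac{167590499}{1925} \approx -87060.0$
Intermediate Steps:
$I = -45$ ($I = \left(-15\right) 3 = -45$)
$A = 9$
$P = \frac{1}{1925}$ ($P = - \frac{1}{5 \left(9 \left(-45\right) + 20\right)} = - \frac{1}{5 \left(-405 + 20\right)} = - \frac{1}{5 \left(-385\right)} = \left(- \frac{1}{5}\right) \left(- \frac{1}{385}\right) = \frac{1}{1925} \approx 0.00051948$)
$125 \left(-698\right) + \left(19 \cdot 10 + P\right) = 125 \left(-698\right) + \left(19 \cdot 10 + \frac{1}{1925}\right) = -87250 + \left(190 + \frac{1}{1925}\right) = -87250 + \frac{365751}{1925} = - \frac{167590499}{1925}$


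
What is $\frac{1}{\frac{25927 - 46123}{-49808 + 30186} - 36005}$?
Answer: $- \frac{9811}{353234957} \approx -2.7775 \cdot 10^{-5}$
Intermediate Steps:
$\frac{1}{\frac{25927 - 46123}{-49808 + 30186} - 36005} = \frac{1}{- \frac{20196}{-19622} - 36005} = \frac{1}{\left(-20196\right) \left(- \frac{1}{19622}\right) - 36005} = \frac{1}{\frac{10098}{9811} - 36005} = \frac{1}{- \frac{353234957}{9811}} = - \frac{9811}{353234957}$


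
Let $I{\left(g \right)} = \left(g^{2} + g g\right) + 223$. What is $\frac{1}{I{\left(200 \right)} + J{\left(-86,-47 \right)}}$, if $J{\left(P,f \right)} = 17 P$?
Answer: $\frac{1}{78761} \approx 1.2697 \cdot 10^{-5}$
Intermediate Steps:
$I{\left(g \right)} = 223 + 2 g^{2}$ ($I{\left(g \right)} = \left(g^{2} + g^{2}\right) + 223 = 2 g^{2} + 223 = 223 + 2 g^{2}$)
$\frac{1}{I{\left(200 \right)} + J{\left(-86,-47 \right)}} = \frac{1}{\left(223 + 2 \cdot 200^{2}\right) + 17 \left(-86\right)} = \frac{1}{\left(223 + 2 \cdot 40000\right) - 1462} = \frac{1}{\left(223 + 80000\right) - 1462} = \frac{1}{80223 - 1462} = \frac{1}{78761}$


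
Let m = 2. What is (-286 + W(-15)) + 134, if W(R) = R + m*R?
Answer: -197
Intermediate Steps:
W(R) = 3*R (W(R) = R + 2*R = 3*R)
(-286 + W(-15)) + 134 = (-286 + 3*(-15)) + 134 = (-286 - 45) + 134 = -331 + 134 = -197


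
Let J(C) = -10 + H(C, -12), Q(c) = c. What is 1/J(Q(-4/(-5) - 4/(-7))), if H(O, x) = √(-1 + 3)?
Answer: -5/49 - √2/98 ≈ -0.11647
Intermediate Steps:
H(O, x) = √2
J(C) = -10 + √2
1/J(Q(-4/(-5) - 4/(-7))) = 1/(-10 + √2)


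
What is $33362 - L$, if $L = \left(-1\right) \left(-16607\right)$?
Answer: $16755$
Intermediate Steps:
$L = 16607$
$33362 - L = 33362 - 16607 = 16755$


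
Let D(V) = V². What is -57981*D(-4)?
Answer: -927696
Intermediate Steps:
-57981*D(-4) = -57981*(-4)² = -57981*16 = -927696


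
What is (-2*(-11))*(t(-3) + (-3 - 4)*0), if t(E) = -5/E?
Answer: 110/3 ≈ 36.667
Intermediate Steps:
(-2*(-11))*(t(-3) + (-3 - 4)*0) = (-2*(-11))*(-5/(-3) + (-3 - 4)*0) = 22*(-5*(-⅓) - 7*0) = 22*(5/3 + 0) = 22*(5/3) = 110/3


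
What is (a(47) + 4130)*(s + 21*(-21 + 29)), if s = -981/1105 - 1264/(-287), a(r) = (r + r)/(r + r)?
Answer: 13217706279/18655 ≈ 7.0853e+5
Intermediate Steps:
a(r) = 1 (a(r) = (2*r)/((2*r)) = (2*r)*(1/(2*r)) = 1)
s = 1115173/317135 (s = -981*1/1105 - 1264*(-1/287) = -981/1105 + 1264/287 = 1115173/317135 ≈ 3.5164)
(a(47) + 4130)*(s + 21*(-21 + 29)) = (1 + 4130)*(1115173/317135 + 21*(-21 + 29)) = 4131*(1115173/317135 + 21*8) = 4131*(1115173/317135 + 168) = 4131*(54393853/317135) = 13217706279/18655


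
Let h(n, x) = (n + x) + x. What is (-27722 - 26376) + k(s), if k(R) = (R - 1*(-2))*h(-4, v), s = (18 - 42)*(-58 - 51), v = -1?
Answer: -69806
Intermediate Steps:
h(n, x) = n + 2*x
s = 2616 (s = -24*(-109) = 2616)
k(R) = -12 - 6*R (k(R) = (R - 1*(-2))*(-4 + 2*(-1)) = (R + 2)*(-4 - 2) = (2 + R)*(-6) = -12 - 6*R)
(-27722 - 26376) + k(s) = (-27722 - 26376) + (-12 - 6*2616) = -54098 + (-12 - 15696) = -54098 - 15708 = -69806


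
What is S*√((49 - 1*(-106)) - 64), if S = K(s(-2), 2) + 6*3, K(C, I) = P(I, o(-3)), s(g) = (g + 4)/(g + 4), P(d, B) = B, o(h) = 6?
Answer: 24*√91 ≈ 228.95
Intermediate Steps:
s(g) = 1 (s(g) = (4 + g)/(4 + g) = 1)
K(C, I) = 6
S = 24 (S = 6 + 6*3 = 6 + 18 = 24)
S*√((49 - 1*(-106)) - 64) = 24*√((49 - 1*(-106)) - 64) = 24*√((49 + 106) - 64) = 24*√(155 - 64) = 24*√91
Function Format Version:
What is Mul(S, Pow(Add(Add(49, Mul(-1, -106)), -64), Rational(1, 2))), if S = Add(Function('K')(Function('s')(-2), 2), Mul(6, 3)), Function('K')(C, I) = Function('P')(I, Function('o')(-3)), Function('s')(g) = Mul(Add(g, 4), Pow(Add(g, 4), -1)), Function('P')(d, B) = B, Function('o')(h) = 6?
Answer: Mul(24, Pow(91, Rational(1, 2))) ≈ 228.95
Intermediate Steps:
Function('s')(g) = 1 (Function('s')(g) = Mul(Add(4, g), Pow(Add(4, g), -1)) = 1)
Function('K')(C, I) = 6
S = 24 (S = Add(6, Mul(6, 3)) = Add(6, 18) = 24)
Mul(S, Pow(Add(Add(49, Mul(-1, -106)), -64), Rational(1, 2))) = Mul(24, Pow(Add(Add(49, Mul(-1, -106)), -64), Rational(1, 2))) = Mul(24, Pow(Add(Add(49, 106), -64), Rational(1, 2))) = Mul(24, Pow(Add(155, -64), Rational(1, 2))) = Mul(24, Pow(91, Rational(1, 2)))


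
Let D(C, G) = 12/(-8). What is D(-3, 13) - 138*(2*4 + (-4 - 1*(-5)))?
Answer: -2487/2 ≈ -1243.5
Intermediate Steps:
D(C, G) = -3/2 (D(C, G) = 12*(-⅛) = -3/2)
D(-3, 13) - 138*(2*4 + (-4 - 1*(-5))) = -3/2 - 138*(2*4 + (-4 - 1*(-5))) = -3/2 - 138*(8 + (-4 + 5)) = -3/2 - 138*(8 + 1) = -3/2 - 138*9 = -3/2 - 1242 = -2487/2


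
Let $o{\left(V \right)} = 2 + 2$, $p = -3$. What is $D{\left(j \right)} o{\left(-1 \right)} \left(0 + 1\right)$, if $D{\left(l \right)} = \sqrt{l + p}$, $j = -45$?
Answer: $16 i \sqrt{3} \approx 27.713 i$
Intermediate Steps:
$o{\left(V \right)} = 4$
$D{\left(l \right)} = \sqrt{-3 + l}$ ($D{\left(l \right)} = \sqrt{l - 3} = \sqrt{-3 + l}$)
$D{\left(j \right)} o{\left(-1 \right)} \left(0 + 1\right) = \sqrt{-3 - 45} \cdot 4 \left(0 + 1\right) = \sqrt{-48} \cdot 4 \cdot 1 = 4 i \sqrt{3} \cdot 4 = 16 i \sqrt{3}$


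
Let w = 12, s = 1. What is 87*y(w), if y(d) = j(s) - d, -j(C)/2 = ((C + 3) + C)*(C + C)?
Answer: -2784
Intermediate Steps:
j(C) = -4*C*(3 + 2*C) (j(C) = -2*((C + 3) + C)*(C + C) = -2*((3 + C) + C)*2*C = -2*(3 + 2*C)*2*C = -4*C*(3 + 2*C))
y(d) = -20 - d (y(d) = -4*1*(3 + 2*1) - d = -4*1*(3 + 2) - d = -4*1*5 - d = -20 - d)
87*y(w) = 87*(-20 - 1*12) = 87*(-20 - 12) = 87*(-32) = -2784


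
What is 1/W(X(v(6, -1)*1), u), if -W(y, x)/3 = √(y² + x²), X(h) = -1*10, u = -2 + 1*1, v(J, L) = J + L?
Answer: -√101/303 ≈ -0.033168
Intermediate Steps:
u = -1 (u = -2 + 1 = -1)
X(h) = -10
W(y, x) = -3*√(x² + y²) (W(y, x) = -3*√(y² + x²) = -3*√(x² + y²))
1/W(X(v(6, -1)*1), u) = 1/(-3*√((-1)² + (-10)²)) = 1/(-3*√(1 + 100)) = 1/(-3*√101) = -√101/303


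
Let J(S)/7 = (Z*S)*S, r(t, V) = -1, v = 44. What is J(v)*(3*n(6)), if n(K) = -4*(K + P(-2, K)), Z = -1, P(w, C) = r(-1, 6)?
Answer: 813120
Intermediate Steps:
P(w, C) = -1
J(S) = -7*S² (J(S) = 7*((-S)*S) = 7*(-S²) = -7*S²)
n(K) = 4 - 4*K (n(K) = -4*(K - 1) = -4*(-1 + K) = 4 - 4*K)
J(v)*(3*n(6)) = (-7*44²)*(3*(4 - 4*6)) = (-7*1936)*(3*(4 - 24)) = -40656*(-20) = -13552*(-60) = 813120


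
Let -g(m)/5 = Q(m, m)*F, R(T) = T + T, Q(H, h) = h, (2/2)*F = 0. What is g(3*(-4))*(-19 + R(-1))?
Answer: 0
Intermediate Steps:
F = 0
R(T) = 2*T
g(m) = 0 (g(m) = -5*m*0 = -5*0 = 0)
g(3*(-4))*(-19 + R(-1)) = 0*(-19 + 2*(-1)) = 0*(-19 - 2) = 0*(-21) = 0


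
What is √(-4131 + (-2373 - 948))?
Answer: 18*I*√23 ≈ 86.325*I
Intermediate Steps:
√(-4131 + (-2373 - 948)) = √(-4131 - 3321) = √(-7452) = 18*I*√23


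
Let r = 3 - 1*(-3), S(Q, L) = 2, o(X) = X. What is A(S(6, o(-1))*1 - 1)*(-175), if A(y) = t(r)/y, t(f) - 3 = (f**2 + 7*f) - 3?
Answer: -13650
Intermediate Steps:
r = 6 (r = 3 + 3 = 6)
t(f) = f**2 + 7*f (t(f) = 3 + ((f**2 + 7*f) - 3) = 3 + (-3 + f**2 + 7*f) = f**2 + 7*f)
A(y) = 78/y (A(y) = (6*(7 + 6))/y = (6*13)/y = 78/y)
A(S(6, o(-1))*1 - 1)*(-175) = (78/(2*1 - 1))*(-175) = (78/(2 - 1))*(-175) = (78/1)*(-175) = (78*1)*(-175) = 78*(-175) = -13650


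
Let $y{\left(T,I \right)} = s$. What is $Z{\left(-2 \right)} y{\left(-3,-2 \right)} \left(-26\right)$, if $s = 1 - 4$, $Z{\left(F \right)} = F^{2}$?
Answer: $312$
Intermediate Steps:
$s = -3$
$y{\left(T,I \right)} = -3$
$Z{\left(-2 \right)} y{\left(-3,-2 \right)} \left(-26\right) = \left(-2\right)^{2} \left(-3\right) \left(-26\right) = 4 \left(-3\right) \left(-26\right) = \left(-12\right) \left(-26\right) = 312$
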